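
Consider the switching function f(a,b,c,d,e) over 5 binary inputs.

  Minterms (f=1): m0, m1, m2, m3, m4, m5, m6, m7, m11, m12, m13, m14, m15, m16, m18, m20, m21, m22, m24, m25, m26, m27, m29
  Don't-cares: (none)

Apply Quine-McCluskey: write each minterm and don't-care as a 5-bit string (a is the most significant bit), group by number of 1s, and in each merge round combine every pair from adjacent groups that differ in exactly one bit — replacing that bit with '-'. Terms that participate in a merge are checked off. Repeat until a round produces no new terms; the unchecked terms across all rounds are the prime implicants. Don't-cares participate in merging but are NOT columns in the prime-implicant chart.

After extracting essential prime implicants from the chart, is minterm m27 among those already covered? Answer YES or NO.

size-2^0 implicants → 00000(✓)  00001(✓)  00010(✓)  00011(✓)  00100(✓)  00101(✓)  00110(✓)  00111(✓)  01011(✓)  01100(✓)  01101(✓)  01110(✓)  01111(✓)  10000(✓)  10010(✓)  10100(✓)  10101(✓)  10110(✓)  11000(✓)  11001(✓)  11010(✓)  11011(✓)  11101(✓)
size-2^1 implicants → -0000(✓)  -0010(✓)  -0100(✓)  -0101(✓)  -0110(✓)  -1011  -1101(✓)  0-011(✓)  0-100(✓)  0-101(✓)  0-110(✓)  0-111(✓)  00-00(✓)  00-01(✓)  00-10(✓)  00-11(✓)  000-0(✓)  000-1(✓)  0000-(✓)  0001-(✓)  001-0(✓)  001-1(✓)  0010-(✓)  0011-(✓)  01-11(✓)  011-0(✓)  011-1(✓)  0110-(✓)  0111-(✓)  1-000(✓)  1-010(✓)  1-101(✓)  10-00(✓)  10-10(✓)  100-0(✓)  101-0(✓)  1010-(✓)  11-01  110-0(✓)  110-1(✓)  1100-(✓)  1101-(✓)
size-2^2 implicants → --101  -0-00(✓)  -0-10(✓)  -00-0(✓)  -01-0(✓)  -010-  0--11  0-1-0(✓)  0-1-1(✓)  0-10-(✓)  0-11-(✓)  00--0(✓)  00--1(✓)  00-0-(✓)  00-1-(✓)  000--(✓)  001--(✓)  011--(✓)  1-0-0  10--0(✓)  110--
size-2^3 implicants → -0--0  0-1--  00---
Unchecked terms (primes): --101, -0--0, -010-, -1011, 0--11, 0-1--, 00---, 1-0-0, 11-01, 110--
Minterm coverage:
  m0 ⊆ -0--0,00---
  m1 ⊆ 00--- [E]
  m2 ⊆ -0--0,00---
  m3 ⊆ 0--11,00---
  m4 ⊆ -0--0,-010-,0-1--,00---
  m5 ⊆ --101,-010-,0-1--,00---
  m6 ⊆ -0--0,0-1--,00---
  m7 ⊆ 0--11,0-1--,00---
  m11 ⊆ -1011,0--11
  m12 ⊆ 0-1-- [E]
  m13 ⊆ --101,0-1--
  m14 ⊆ 0-1-- [E]
  m15 ⊆ 0--11,0-1--
  m16 ⊆ -0--0,1-0-0
  m18 ⊆ -0--0,1-0-0
  m20 ⊆ -0--0,-010-
  m21 ⊆ --101,-010-
  m22 ⊆ -0--0 [E]
  m24 ⊆ 1-0-0,110--
  m25 ⊆ 11-01,110--
  m26 ⊆ 1-0-0,110--
  m27 ⊆ -1011,110--
  m29 ⊆ --101,11-01
E = {-0--0, 0-1--, 00---}

NO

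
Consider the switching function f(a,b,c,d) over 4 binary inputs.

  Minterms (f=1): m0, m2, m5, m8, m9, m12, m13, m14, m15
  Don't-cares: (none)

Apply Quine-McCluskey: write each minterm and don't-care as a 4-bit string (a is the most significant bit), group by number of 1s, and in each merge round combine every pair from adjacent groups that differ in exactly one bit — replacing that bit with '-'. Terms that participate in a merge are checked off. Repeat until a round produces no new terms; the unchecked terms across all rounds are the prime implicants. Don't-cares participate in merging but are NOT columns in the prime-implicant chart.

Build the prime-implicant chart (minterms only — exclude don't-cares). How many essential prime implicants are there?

Round 0: 0000✓ 0010✓ 0101✓ 1000✓ 1001✓ 1100✓ 1101✓ 1110✓ 1111✓
Round 1: -000 -101 00-0 1-00✓ 1-01✓ 100-✓ 11-0✓ 11-1✓ 110-✓ 111-✓
Round 2: 1-0- 11--
PIs = {-000, -101, 00-0, 1-0-, 11--}
Coverage chart:
  m0: -000,00-0
  m2: 00-0 ←essential
  m5: -101 ←essential
  m8: -000,1-0-
  m9: 1-0- ←essential
  m12: 1-0-,11--
  m13: -101,1-0-,11--
  m14: 11-- ←essential
  m15: 11-- ←essential
Essential: -101, 00-0, 1-0-, 11--

4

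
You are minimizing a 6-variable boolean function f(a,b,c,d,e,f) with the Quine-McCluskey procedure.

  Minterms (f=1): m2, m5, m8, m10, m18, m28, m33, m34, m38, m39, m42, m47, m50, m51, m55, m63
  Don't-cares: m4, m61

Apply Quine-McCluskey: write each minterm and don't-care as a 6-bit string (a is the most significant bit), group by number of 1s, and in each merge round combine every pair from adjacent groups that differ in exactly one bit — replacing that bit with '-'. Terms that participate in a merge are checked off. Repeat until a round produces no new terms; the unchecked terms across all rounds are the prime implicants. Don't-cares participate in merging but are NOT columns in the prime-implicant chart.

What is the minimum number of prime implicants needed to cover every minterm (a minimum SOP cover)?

9

size-2^0 implicants → 000010(✓)  000100(✓)  000101(✓)  001000(✓)  001010(✓)  010010(✓)  011100  100001  100010(✓)  100110(✓)  100111(✓)  101010(✓)  101111(✓)  110010(✓)  110011(✓)  110111(✓)  111101(✓)  111111(✓)
size-2^1 implicants → -00010(✓)  -01010(✓)  -10010(✓)  0-0010(✓)  00-010(✓)  00010-  0010-0  1-0010(✓)  1-0111(✓)  1-1111(✓)  10-010(✓)  10-111(✓)  100-10  10011-  11-111(✓)  110-11  11001-  1111-1
size-2^2 implicants → --0010  -0-010  1--111
Unchecked terms (primes): --0010, -0-010, 00010-, 0010-0, 011100, 1--111, 100-10, 100001, 10011-, 110-11, 11001-, 1111-1
Minterm coverage:
  m2 ⊆ --0010,-0-010
  m5 ⊆ 00010- [E]
  m8 ⊆ 0010-0 [E]
  m10 ⊆ -0-010,0010-0
  m18 ⊆ --0010 [E]
  m28 ⊆ 011100 [E]
  m33 ⊆ 100001 [E]
  m34 ⊆ --0010,-0-010,100-10
  m38 ⊆ 100-10,10011-
  m39 ⊆ 1--111,10011-
  m42 ⊆ -0-010 [E]
  m47 ⊆ 1--111 [E]
  m50 ⊆ --0010,11001-
  m51 ⊆ 110-11,11001-
  m55 ⊆ 1--111,110-11
  m63 ⊆ 1--111,1111-1
E = {--0010, -0-010, 00010-, 0010-0, 011100, 1--111, 100001}
Petrick residual → 100-10, 110-11
Cover = c'd'ef' + b'd'ef' + a'b'c'de' + a'b'cd'f' + a'bcde'f' + adef + ab'c'ef' + ab'c'd'e'f + abc'ef  |cover|=9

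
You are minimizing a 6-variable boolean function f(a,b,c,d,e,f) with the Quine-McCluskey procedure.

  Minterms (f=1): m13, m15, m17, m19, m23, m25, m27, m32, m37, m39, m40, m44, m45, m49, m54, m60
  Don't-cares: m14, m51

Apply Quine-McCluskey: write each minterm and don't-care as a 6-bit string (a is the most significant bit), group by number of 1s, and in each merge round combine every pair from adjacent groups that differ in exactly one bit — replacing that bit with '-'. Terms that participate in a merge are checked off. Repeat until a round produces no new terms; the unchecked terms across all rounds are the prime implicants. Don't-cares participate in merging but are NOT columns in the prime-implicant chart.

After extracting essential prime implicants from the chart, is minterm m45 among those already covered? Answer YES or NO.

size-2^0 implicants → 001101(✓)  001110(✓)  001111(✓)  010001(✓)  010011(✓)  010111(✓)  011001(✓)  011011(✓)  100000(✓)  100101(✓)  100111(✓)  101000(✓)  101100(✓)  101101(✓)  110001(✓)  110011(✓)  110110  111100(✓)
size-2^1 implicants → -01101  -10001(✓)  -10011(✓)  0011-1  00111-  01-001(✓)  01-011(✓)  010-11  0100-1(✓)  0110-1(✓)  1-1100  10-000  10-101  1001-1  101-00  10110-  1100-1(✓)
size-2^2 implicants → -100-1  01-0-1
Unchecked terms (primes): -01101, -100-1, 0011-1, 00111-, 01-0-1, 010-11, 1-1100, 10-000, 10-101, 1001-1, 101-00, 10110-, 110110
Minterm coverage:
  m13 ⊆ -01101,0011-1
  m15 ⊆ 0011-1,00111-
  m17 ⊆ -100-1,01-0-1
  m19 ⊆ -100-1,01-0-1,010-11
  m23 ⊆ 010-11 [E]
  m25 ⊆ 01-0-1 [E]
  m27 ⊆ 01-0-1 [E]
  m32 ⊆ 10-000 [E]
  m37 ⊆ 10-101,1001-1
  m39 ⊆ 1001-1 [E]
  m40 ⊆ 10-000,101-00
  m44 ⊆ 1-1100,101-00,10110-
  m45 ⊆ -01101,10-101,10110-
  m49 ⊆ -100-1 [E]
  m54 ⊆ 110110 [E]
  m60 ⊆ 1-1100 [E]
E = {-100-1, 01-0-1, 010-11, 1-1100, 10-000, 1001-1, 110110}

NO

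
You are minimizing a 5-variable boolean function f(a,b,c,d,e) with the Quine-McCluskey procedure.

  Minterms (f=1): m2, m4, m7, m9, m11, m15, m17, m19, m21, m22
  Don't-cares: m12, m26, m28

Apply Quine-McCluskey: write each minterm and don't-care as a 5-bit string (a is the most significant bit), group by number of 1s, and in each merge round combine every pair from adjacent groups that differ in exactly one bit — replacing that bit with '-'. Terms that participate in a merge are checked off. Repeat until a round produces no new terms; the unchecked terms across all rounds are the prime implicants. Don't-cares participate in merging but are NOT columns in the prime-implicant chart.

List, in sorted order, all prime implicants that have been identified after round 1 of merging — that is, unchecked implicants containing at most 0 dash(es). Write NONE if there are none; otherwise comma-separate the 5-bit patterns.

00010, 10110, 11010

Round 0: 00010 00100✓ 00111✓ 01001✓ 01011✓ 01100✓ 01111✓ 10001✓ 10011✓ 10101✓ 10110 11010 11100✓
Round 1: -1100 0-100 0-111 01-11 010-1 10-01 100-1
PIs = {-1100, 0-100, 0-111, 00010, 01-11, 010-1, 10-01, 100-1, 10110, 11010}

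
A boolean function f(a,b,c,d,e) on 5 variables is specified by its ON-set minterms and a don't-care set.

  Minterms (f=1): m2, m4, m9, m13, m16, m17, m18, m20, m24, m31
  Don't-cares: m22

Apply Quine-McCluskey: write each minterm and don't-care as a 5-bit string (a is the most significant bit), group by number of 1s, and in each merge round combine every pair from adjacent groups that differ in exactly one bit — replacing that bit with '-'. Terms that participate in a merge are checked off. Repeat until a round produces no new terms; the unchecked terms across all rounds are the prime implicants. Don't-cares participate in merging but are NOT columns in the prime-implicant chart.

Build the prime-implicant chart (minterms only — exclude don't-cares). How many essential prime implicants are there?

Round 0: 00010✓ 00100✓ 01001✓ 01101✓ 10000✓ 10001✓ 10010✓ 10100✓ 10110✓ 11000✓ 11111
Round 1: -0010 -0100 01-01 1-000 10-00✓ 10-10✓ 100-0✓ 1000- 101-0✓
Round 2: 10--0
PIs = {-0010, -0100, 01-01, 1-000, 10--0, 1000-, 11111}
Coverage chart:
  m2: -0010 ←essential
  m4: -0100 ←essential
  m9: 01-01 ←essential
  m13: 01-01 ←essential
  m16: 1-000,10--0,1000-
  m17: 1000- ←essential
  m18: -0010,10--0
  m20: -0100,10--0
  m24: 1-000 ←essential
  m31: 11111 ←essential
Essential: -0010, -0100, 01-01, 1-000, 1000-, 11111

6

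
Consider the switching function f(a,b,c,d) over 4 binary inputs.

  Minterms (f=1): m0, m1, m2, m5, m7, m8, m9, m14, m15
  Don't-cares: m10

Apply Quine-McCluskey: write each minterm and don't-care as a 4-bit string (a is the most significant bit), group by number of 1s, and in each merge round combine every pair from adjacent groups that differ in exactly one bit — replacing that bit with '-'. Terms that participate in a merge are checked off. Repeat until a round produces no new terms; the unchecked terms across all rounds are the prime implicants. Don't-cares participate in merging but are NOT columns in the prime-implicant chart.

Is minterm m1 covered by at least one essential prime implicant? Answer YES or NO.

Round 0: 0000✓ 0001✓ 0010✓ 0101✓ 0111✓ 1000✓ 1001✓ 1010✓ 1110✓ 1111✓
Round 1: -000✓ -001✓ -010✓ -111 0-01 00-0✓ 000-✓ 01-1 1-10 10-0✓ 100-✓ 111-
Round 2: -0-0 -00-
PIs = {-0-0, -00-, -111, 0-01, 01-1, 1-10, 111-}
Coverage chart:
  m0: -0-0,-00-
  m1: -00-,0-01
  m2: -0-0 ←essential
  m5: 0-01,01-1
  m7: -111,01-1
  m8: -0-0,-00-
  m9: -00- ←essential
  m14: 1-10,111-
  m15: -111,111-
Essential: -0-0, -00-

YES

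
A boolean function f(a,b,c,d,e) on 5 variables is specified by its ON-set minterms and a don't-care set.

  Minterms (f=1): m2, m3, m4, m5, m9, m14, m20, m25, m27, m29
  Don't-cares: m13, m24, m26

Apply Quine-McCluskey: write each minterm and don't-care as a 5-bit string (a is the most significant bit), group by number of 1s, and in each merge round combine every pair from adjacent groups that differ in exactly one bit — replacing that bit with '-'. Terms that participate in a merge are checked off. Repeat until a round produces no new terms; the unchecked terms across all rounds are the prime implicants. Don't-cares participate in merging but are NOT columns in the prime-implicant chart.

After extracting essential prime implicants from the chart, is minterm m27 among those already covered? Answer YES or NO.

Round 0: 00010✓ 00011✓ 00100✓ 00101✓ 01001✓ 01101✓ 01110 10100✓ 11000✓ 11001✓ 11010✓ 11011✓ 11101✓
Round 1: -0100 -1001✓ -1101✓ 0-101 0001- 0010- 01-01✓ 11-01✓ 110-0✓ 110-1✓ 1100-✓ 1101-✓
Round 2: -1-01 110--
PIs = {-0100, -1-01, 0-101, 0001-, 0010-, 01110, 110--}
Coverage chart:
  m2: 0001- ←essential
  m3: 0001- ←essential
  m4: -0100,0010-
  m5: 0-101,0010-
  m9: -1-01 ←essential
  m14: 01110 ←essential
  m20: -0100 ←essential
  m25: -1-01,110--
  m27: 110-- ←essential
  m29: -1-01 ←essential
Essential: -0100, -1-01, 0001-, 01110, 110--

YES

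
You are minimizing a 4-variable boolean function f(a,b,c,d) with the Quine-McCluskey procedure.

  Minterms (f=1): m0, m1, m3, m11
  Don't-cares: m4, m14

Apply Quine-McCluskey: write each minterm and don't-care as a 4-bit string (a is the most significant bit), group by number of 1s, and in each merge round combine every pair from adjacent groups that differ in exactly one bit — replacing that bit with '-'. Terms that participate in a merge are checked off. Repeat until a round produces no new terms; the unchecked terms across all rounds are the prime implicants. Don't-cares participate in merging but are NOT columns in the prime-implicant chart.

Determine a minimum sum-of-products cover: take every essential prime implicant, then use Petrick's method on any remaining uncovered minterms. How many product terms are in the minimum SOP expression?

size-2^0 implicants → 0000(✓)  0001(✓)  0011(✓)  0100(✓)  1011(✓)  1110
size-2^1 implicants → -011  0-00  00-1  000-
Unchecked terms (primes): -011, 0-00, 00-1, 000-, 1110
Minterm coverage:
  m0 ⊆ 0-00,000-
  m1 ⊆ 00-1,000-
  m3 ⊆ -011,00-1
  m11 ⊆ -011 [E]
E = {-011}
Petrick residual → 000-
Cover = b'cd + a'b'c'  |cover|=2

2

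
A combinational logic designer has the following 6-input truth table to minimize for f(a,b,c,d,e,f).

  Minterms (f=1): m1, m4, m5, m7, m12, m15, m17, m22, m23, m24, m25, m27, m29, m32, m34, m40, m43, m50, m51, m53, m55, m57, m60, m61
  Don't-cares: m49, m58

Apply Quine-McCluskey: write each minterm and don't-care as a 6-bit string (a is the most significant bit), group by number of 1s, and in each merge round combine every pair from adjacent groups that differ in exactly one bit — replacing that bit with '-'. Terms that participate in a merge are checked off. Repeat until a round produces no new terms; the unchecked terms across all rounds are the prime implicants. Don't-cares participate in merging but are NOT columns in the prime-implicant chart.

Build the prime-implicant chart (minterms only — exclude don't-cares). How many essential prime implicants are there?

Round 0: 000001✓ 000100✓ 000101✓ 000111✓ 001100✓ 001111✓ 010001✓ 010110✓ 010111✓ 011000✓ 011001✓ 011011✓ 011101✓ 100000✓ 100010✓ 101000✓ 101011 110001✓ 110010✓ 110011✓ 110101✓ 110111✓ 111001✓ 111010✓ 111100✓ 111101✓
Round 1: -10001✓ -10111 -11001✓ -11101✓ 0-0001 0-0111 00-100 00-111 000-01 0001-1 00010- 01-001✓ 01011- 011-01✓ 0110-1 01100- 1-0010 10-000 1000-0 11-001✓ 11-010 11-101✓ 110-01✓ 110-11✓ 1100-1✓ 11001- 1101-1✓ 111-01✓ 11110-
Round 2: -1-001 -11-01 11--01 110--1
PIs = {-1-001, -10111, -11-01, 0-0001, 0-0111, 00-100, 00-111, 000-01, 0001-1, 00010-, 01011-, 0110-1, 01100-, 1-0010, 10-000, 1000-0, 101011, 11--01, 11-010, 110--1, 11001-, 11110-}
Coverage chart:
  m1: 0-0001,000-01
  m4: 00-100,00010-
  m5: 000-01,0001-1,00010-
  m7: 0-0111,00-111,0001-1
  m12: 00-100 ←essential
  m15: 00-111 ←essential
  m17: -1-001,0-0001
  m22: 01011- ←essential
  m23: -10111,0-0111,01011-
  m24: 01100- ←essential
  m25: -1-001,-11-01,0110-1,01100-
  m27: 0110-1 ←essential
  m29: -11-01 ←essential
  m32: 10-000,1000-0
  m34: 1-0010,1000-0
  m40: 10-000 ←essential
  m43: 101011 ←essential
  m50: 1-0010,11-010,11001-
  m51: 110--1,11001-
  m53: 11--01,110--1
  m55: -10111,110--1
  m57: -1-001,-11-01,11--01
  m60: 11110- ←essential
  m61: -11-01,11--01,11110-
Essential: -11-01, 00-100, 00-111, 01011-, 0110-1, 01100-, 10-000, 101011, 11110-

9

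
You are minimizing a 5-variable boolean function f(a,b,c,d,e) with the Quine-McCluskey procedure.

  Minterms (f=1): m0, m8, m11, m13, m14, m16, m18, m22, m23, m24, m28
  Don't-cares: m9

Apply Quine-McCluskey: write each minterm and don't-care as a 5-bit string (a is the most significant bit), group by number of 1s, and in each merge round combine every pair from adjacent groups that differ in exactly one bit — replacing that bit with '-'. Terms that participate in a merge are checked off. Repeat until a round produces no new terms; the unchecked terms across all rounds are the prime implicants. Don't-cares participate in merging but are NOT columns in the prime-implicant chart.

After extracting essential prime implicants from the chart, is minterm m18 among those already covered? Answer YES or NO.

Round 0: 00000✓ 01000✓ 01001✓ 01011✓ 01101✓ 01110 10000✓ 10010✓ 10110✓ 10111✓ 11000✓ 11100✓
Round 1: -0000✓ -1000✓ 0-000✓ 01-01 010-1 0100- 1-000✓ 10-10 100-0 1011- 11-00
Round 2: --000
PIs = {--000, 01-01, 010-1, 0100-, 01110, 10-10, 100-0, 1011-, 11-00}
Coverage chart:
  m0: --000 ←essential
  m8: --000,0100-
  m11: 010-1 ←essential
  m13: 01-01 ←essential
  m14: 01110 ←essential
  m16: --000,100-0
  m18: 10-10,100-0
  m22: 10-10,1011-
  m23: 1011- ←essential
  m24: --000,11-00
  m28: 11-00 ←essential
Essential: --000, 01-01, 010-1, 01110, 1011-, 11-00

NO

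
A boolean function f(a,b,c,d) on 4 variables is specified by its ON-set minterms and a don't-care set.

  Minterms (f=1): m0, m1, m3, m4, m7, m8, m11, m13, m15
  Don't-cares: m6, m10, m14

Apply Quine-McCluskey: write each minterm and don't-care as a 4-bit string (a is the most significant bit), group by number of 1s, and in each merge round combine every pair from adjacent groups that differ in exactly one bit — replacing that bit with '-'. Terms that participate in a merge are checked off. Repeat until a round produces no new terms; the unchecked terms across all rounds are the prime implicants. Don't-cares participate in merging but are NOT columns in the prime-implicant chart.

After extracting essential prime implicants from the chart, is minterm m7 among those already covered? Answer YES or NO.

NO

size-2^0 implicants → 0000(✓)  0001(✓)  0011(✓)  0100(✓)  0110(✓)  0111(✓)  1000(✓)  1010(✓)  1011(✓)  1101(✓)  1110(✓)  1111(✓)
size-2^1 implicants → -000  -011(✓)  -110(✓)  -111(✓)  0-00  0-11(✓)  00-1  000-  01-0  011-(✓)  1-10(✓)  1-11(✓)  10-0  101-(✓)  11-1  111-(✓)
size-2^2 implicants → --11  -11-  1-1-
Unchecked terms (primes): --11, -000, -11-, 0-00, 00-1, 000-, 01-0, 1-1-, 10-0, 11-1
Minterm coverage:
  m0 ⊆ -000,0-00,000-
  m1 ⊆ 00-1,000-
  m3 ⊆ --11,00-1
  m4 ⊆ 0-00,01-0
  m7 ⊆ --11,-11-
  m8 ⊆ -000,10-0
  m11 ⊆ --11,1-1-
  m13 ⊆ 11-1 [E]
  m15 ⊆ --11,-11-,1-1-,11-1
E = {11-1}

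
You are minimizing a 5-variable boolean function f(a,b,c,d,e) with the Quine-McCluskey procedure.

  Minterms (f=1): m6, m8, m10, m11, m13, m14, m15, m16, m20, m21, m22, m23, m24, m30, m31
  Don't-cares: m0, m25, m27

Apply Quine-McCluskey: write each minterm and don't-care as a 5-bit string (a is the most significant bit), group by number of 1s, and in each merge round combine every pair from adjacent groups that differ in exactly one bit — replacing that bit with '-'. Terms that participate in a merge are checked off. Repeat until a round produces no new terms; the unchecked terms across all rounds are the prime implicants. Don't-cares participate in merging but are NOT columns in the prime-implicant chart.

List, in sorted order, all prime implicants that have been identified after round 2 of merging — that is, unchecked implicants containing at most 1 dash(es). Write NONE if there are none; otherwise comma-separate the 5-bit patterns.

010-0, 011-1, 10-00, 110-1, 1100-

size-2^0 implicants → 00000(✓)  00110(✓)  01000(✓)  01010(✓)  01011(✓)  01101(✓)  01110(✓)  01111(✓)  10000(✓)  10100(✓)  10101(✓)  10110(✓)  10111(✓)  11000(✓)  11001(✓)  11011(✓)  11110(✓)  11111(✓)
size-2^1 implicants → -0000(✓)  -0110(✓)  -1000(✓)  -1011(✓)  -1110(✓)  -1111(✓)  0-000(✓)  0-110(✓)  01-10(✓)  01-11(✓)  010-0  0101-(✓)  011-1  0111-(✓)  1-000(✓)  1-110(✓)  1-111(✓)  10-00  101-0(✓)  101-1(✓)  1010-(✓)  1011-(✓)  11-11(✓)  110-1  1100-  1111-(✓)
size-2^2 implicants → --000  --110  -1-11  -111-  01-1-  1-11-  101--
Unchecked terms (primes): --000, --110, -1-11, -111-, 01-1-, 010-0, 011-1, 1-11-, 10-00, 101--, 110-1, 1100-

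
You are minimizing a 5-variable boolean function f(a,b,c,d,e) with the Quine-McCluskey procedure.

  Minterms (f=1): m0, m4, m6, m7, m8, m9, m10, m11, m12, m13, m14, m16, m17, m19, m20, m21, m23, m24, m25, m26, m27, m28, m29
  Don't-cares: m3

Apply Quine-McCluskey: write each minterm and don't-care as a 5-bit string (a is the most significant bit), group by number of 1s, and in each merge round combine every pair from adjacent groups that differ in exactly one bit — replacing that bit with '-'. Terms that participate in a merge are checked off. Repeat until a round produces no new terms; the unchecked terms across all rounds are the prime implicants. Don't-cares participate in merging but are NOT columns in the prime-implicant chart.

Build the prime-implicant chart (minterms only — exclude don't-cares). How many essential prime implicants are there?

size-2^0 implicants → 00000(✓)  00011(✓)  00100(✓)  00110(✓)  00111(✓)  01000(✓)  01001(✓)  01010(✓)  01011(✓)  01100(✓)  01101(✓)  01110(✓)  10000(✓)  10001(✓)  10011(✓)  10100(✓)  10101(✓)  10111(✓)  11000(✓)  11001(✓)  11010(✓)  11011(✓)  11100(✓)  11101(✓)
size-2^1 implicants → -0000(✓)  -0011(✓)  -0100(✓)  -0111(✓)  -1000(✓)  -1001(✓)  -1010(✓)  -1011(✓)  -1100(✓)  -1101(✓)  0-000(✓)  0-011(✓)  0-100(✓)  0-110(✓)  00-00(✓)  00-11(✓)  001-0(✓)  0011-  01-00(✓)  01-01(✓)  01-10(✓)  010-0(✓)  010-1(✓)  0100-(✓)  0101-(✓)  011-0(✓)  0110-(✓)  1-000(✓)  1-001(✓)  1-011(✓)  1-100(✓)  1-101(✓)  10-00(✓)  10-01(✓)  10-11(✓)  100-1(✓)  1000-(✓)  101-1(✓)  1010-(✓)  11-00(✓)  11-01(✓)  110-0(✓)  110-1(✓)  1100-(✓)  1101-(✓)  1110-(✓)
size-2^2 implicants → --000(✓)  --011  --100(✓)  -0-00(✓)  -0-11  -1-00(✓)  -1-01(✓)  -10-0(✓)  -10-1(✓)  -100-(✓)  -101-(✓)  -110-(✓)  0--00(✓)  0-1-0  01--0  01-0-(✓)  010--(✓)  1--00(✓)  1--01(✓)  1-0-1  1-00-(✓)  1-10-(✓)  10--1  10-0-(✓)  11-0-(✓)  110--(✓)
size-2^3 implicants → ---00  -1-0-  -10--  1--0-
Unchecked terms (primes): ---00, --011, -0-11, -1-0-, -10--, 0-1-0, 0011-, 01--0, 1--0-, 1-0-1, 10--1
Minterm coverage:
  m0 ⊆ ---00 [E]
  m4 ⊆ ---00,0-1-0
  m6 ⊆ 0-1-0,0011-
  m7 ⊆ -0-11,0011-
  m8 ⊆ ---00,-1-0-,-10--,01--0
  m9 ⊆ -1-0-,-10--
  m10 ⊆ -10--,01--0
  m11 ⊆ --011,-10--
  m12 ⊆ ---00,-1-0-,0-1-0,01--0
  m13 ⊆ -1-0- [E]
  m14 ⊆ 0-1-0,01--0
  m16 ⊆ ---00,1--0-
  m17 ⊆ 1--0-,1-0-1,10--1
  m19 ⊆ --011,-0-11,1-0-1,10--1
  m20 ⊆ ---00,1--0-
  m21 ⊆ 1--0-,10--1
  m23 ⊆ -0-11,10--1
  m24 ⊆ ---00,-1-0-,-10--,1--0-
  m25 ⊆ -1-0-,-10--,1--0-,1-0-1
  m26 ⊆ -10-- [E]
  m27 ⊆ --011,-10--,1-0-1
  m28 ⊆ ---00,-1-0-,1--0-
  m29 ⊆ -1-0-,1--0-
E = {---00, -1-0-, -10--}

3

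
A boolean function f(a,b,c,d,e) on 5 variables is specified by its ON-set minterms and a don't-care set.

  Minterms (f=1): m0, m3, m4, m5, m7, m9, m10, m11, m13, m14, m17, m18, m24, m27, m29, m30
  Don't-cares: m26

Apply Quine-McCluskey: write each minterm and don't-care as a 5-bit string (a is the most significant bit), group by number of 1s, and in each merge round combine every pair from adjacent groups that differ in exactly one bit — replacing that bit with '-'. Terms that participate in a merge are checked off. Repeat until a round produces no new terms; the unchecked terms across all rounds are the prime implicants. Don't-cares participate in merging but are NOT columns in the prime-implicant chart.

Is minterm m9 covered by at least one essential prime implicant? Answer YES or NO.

NO

[col 0] 00000*, 00011*, 00100*, 00101*, 00111*, 01001*, 01010*, 01011*, 01101*, 01110*, 10001, 10010*, 11000*, 11010*, 11011*, 11101*, 11110*
[col 1] -1010*, -1011*, -1101, -1110*, 0-011, 0-101, 00-00, 00-11, 001-1, 0010-, 01-01, 01-10*, 010-1, 0101-*, 1-010, 11-10*, 110-0, 1101-*
[col 2] -1-10, -101-
Prime implicants: -1-10, -101-, -1101, 0-011, 0-101, 00-00, 00-11, 001-1, 0010-, 01-01, 010-1, 1-010, 10001, 110-0
PI chart (minterm → PIs covering it):
  0 | 00-00  (sole → essential)
  3 | 0-011,00-11
  4 | 00-00,0010-
  5 | 0-101,001-1,0010-
  7 | 00-11,001-1
  9 | 01-01,010-1
  10 | -1-10,-101-
  11 | -101-,0-011,010-1
  13 | -1101,0-101,01-01
  14 | -1-10  (sole → essential)
  17 | 10001  (sole → essential)
  18 | 1-010  (sole → essential)
  24 | 110-0  (sole → essential)
  27 | -101-  (sole → essential)
  29 | -1101  (sole → essential)
  30 | -1-10  (sole → essential)
Essential prime implicants: -1-10, -101-, -1101, 00-00, 1-010, 10001, 110-0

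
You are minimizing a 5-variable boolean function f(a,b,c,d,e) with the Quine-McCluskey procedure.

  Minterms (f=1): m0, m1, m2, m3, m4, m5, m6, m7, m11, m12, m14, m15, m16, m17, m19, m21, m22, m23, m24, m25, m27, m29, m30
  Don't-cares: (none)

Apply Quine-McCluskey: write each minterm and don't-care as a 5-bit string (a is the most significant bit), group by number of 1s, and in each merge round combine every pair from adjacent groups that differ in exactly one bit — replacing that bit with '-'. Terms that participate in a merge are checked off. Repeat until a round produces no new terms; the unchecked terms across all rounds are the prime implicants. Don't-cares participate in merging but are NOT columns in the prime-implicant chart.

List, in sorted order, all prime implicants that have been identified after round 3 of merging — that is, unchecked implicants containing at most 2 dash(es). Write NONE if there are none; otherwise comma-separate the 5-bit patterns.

--011, --110, -000-, -011-, 0--11, 0-1-0, 0-11-, 1--01, 1-0-1, 1-00-

Round 0: 00000✓ 00001✓ 00010✓ 00011✓ 00100✓ 00101✓ 00110✓ 00111✓ 01011✓ 01100✓ 01110✓ 01111✓ 10000✓ 10001✓ 10011✓ 10101✓ 10110✓ 10111✓ 11000✓ 11001✓ 11011✓ 11101✓ 11110✓
Round 1: -0000✓ -0001✓ -0011✓ -0101✓ -0110✓ -0111✓ -1011✓ -1110✓ 0-011✓ 0-100✓ 0-110✓ 0-111✓ 00-00✓ 00-01✓ 00-10✓ 00-11✓ 000-0✓ 000-1✓ 0000-✓ 0001-✓ 001-0✓ 001-1✓ 0010-✓ 0011-✓ 01-11✓ 011-0✓ 0111-✓ 1-000✓ 1-001✓ 1-011✓ 1-101✓ 1-110✓ 10-01✓ 10-11✓ 100-1✓ 1000-✓ 101-1✓ 1011-✓ 11-01✓ 110-1✓ 1100-✓
Round 2: --011 --110 -0-01✓ -0-11✓ -00-1✓ -000- -01-1✓ -011- 0--11 0-1-0 0-11- 00--0✓ 00--1✓ 00-0-✓ 00-1-✓ 000--✓ 001--✓ 1--01 1-0-1 1-00- 10--1✓
Round 3: -0--1 00---
PIs = {--011, --110, -0--1, -000-, -011-, 0--11, 0-1-0, 0-11-, 00---, 1--01, 1-0-1, 1-00-}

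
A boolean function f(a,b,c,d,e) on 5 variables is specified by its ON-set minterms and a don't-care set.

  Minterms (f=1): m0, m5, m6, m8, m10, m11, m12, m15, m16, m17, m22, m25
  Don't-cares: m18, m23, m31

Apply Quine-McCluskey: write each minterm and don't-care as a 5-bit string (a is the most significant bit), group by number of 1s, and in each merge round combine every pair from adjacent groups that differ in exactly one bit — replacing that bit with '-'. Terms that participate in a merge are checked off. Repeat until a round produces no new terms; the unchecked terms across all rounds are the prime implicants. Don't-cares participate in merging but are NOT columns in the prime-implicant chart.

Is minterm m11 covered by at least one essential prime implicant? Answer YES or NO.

NO

Round 0: 00000✓ 00101 00110✓ 01000✓ 01010✓ 01011✓ 01100✓ 01111✓ 10000✓ 10001✓ 10010✓ 10110✓ 10111✓ 11001✓ 11111✓
Round 1: -0000 -0110 -1111 0-000 01-00 01-11 010-0 0101- 1-001 1-111 10-10 100-0 1000- 1011-
PIs = {-0000, -0110, -1111, 0-000, 00101, 01-00, 01-11, 010-0, 0101-, 1-001, 1-111, 10-10, 100-0, 1000-, 1011-}
Coverage chart:
  m0: -0000,0-000
  m5: 00101 ←essential
  m6: -0110 ←essential
  m8: 0-000,01-00,010-0
  m10: 010-0,0101-
  m11: 01-11,0101-
  m12: 01-00 ←essential
  m15: -1111,01-11
  m16: -0000,100-0,1000-
  m17: 1-001,1000-
  m22: -0110,10-10,1011-
  m25: 1-001 ←essential
Essential: -0110, 00101, 01-00, 1-001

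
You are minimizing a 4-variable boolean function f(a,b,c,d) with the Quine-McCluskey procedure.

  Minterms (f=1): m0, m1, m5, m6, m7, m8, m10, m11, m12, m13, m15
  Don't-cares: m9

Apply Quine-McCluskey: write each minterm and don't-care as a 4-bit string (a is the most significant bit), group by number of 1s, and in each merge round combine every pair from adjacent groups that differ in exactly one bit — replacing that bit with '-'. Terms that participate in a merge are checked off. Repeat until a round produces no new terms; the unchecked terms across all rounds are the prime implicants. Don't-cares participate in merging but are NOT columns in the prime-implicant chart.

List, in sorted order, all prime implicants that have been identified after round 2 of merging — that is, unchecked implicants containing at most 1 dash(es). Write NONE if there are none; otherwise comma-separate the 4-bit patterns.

011-

size-2^0 implicants → 0000(✓)  0001(✓)  0101(✓)  0110(✓)  0111(✓)  1000(✓)  1001(✓)  1010(✓)  1011(✓)  1100(✓)  1101(✓)  1111(✓)
size-2^1 implicants → -000(✓)  -001(✓)  -101(✓)  -111(✓)  0-01(✓)  000-(✓)  01-1(✓)  011-  1-00(✓)  1-01(✓)  1-11(✓)  10-0(✓)  10-1(✓)  100-(✓)  101-(✓)  11-1(✓)  110-(✓)
size-2^2 implicants → --01  -00-  -1-1  1--1  1-0-  10--
Unchecked terms (primes): --01, -00-, -1-1, 011-, 1--1, 1-0-, 10--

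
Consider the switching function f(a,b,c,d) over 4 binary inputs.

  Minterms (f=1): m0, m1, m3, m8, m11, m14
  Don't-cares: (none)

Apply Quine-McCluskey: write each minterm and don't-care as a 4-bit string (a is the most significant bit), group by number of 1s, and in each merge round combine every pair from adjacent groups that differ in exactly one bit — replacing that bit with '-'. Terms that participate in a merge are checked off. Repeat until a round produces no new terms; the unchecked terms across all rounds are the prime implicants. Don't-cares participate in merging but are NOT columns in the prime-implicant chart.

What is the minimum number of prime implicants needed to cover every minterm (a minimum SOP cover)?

[col 0] 0000*, 0001*, 0011*, 1000*, 1011*, 1110
[col 1] -000, -011, 00-1, 000-
Prime implicants: -000, -011, 00-1, 000-, 1110
PI chart (minterm → PIs covering it):
  0 | -000,000-
  1 | 00-1,000-
  3 | -011,00-1
  8 | -000  (sole → essential)
  11 | -011  (sole → essential)
  14 | 1110  (sole → essential)
Essential prime implicants: -000, -011, 1110
Petrick residual → 00-1
Minimum SOP uses 4 PIs: b'c'd' + b'cd + a'b'd + abcd'

4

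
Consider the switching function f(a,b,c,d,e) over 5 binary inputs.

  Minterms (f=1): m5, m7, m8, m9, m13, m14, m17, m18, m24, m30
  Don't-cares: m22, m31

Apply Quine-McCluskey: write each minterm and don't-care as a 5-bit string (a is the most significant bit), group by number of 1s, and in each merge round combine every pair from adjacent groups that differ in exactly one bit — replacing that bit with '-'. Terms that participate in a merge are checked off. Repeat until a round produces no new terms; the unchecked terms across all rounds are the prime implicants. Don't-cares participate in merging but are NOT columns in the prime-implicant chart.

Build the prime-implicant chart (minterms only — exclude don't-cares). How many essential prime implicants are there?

[col 0] 00101*, 00111*, 01000*, 01001*, 01101*, 01110*, 10001, 10010*, 10110*, 11000*, 11110*, 11111*
[col 1] -1000, -1110, 0-101, 001-1, 01-01, 0100-, 1-110, 10-10, 1111-
Prime implicants: -1000, -1110, 0-101, 001-1, 01-01, 0100-, 1-110, 10-10, 10001, 1111-
PI chart (minterm → PIs covering it):
  5 | 0-101,001-1
  7 | 001-1  (sole → essential)
  8 | -1000,0100-
  9 | 01-01,0100-
  13 | 0-101,01-01
  14 | -1110  (sole → essential)
  17 | 10001  (sole → essential)
  18 | 10-10  (sole → essential)
  24 | -1000  (sole → essential)
  30 | -1110,1-110,1111-
Essential prime implicants: -1000, -1110, 001-1, 10-10, 10001

5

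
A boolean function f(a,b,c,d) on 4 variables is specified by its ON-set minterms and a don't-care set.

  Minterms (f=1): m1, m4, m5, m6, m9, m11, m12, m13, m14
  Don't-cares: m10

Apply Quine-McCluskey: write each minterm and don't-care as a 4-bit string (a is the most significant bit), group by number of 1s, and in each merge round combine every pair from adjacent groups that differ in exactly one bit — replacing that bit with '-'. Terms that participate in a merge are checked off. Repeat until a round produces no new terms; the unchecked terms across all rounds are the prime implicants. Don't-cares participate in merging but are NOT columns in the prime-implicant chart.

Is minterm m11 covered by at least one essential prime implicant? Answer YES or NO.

NO

size-2^0 implicants → 0001(✓)  0100(✓)  0101(✓)  0110(✓)  1001(✓)  1010(✓)  1011(✓)  1100(✓)  1101(✓)  1110(✓)
size-2^1 implicants → -001(✓)  -100(✓)  -101(✓)  -110(✓)  0-01(✓)  01-0(✓)  010-(✓)  1-01(✓)  1-10  10-1  101-  11-0(✓)  110-(✓)
size-2^2 implicants → --01  -1-0  -10-
Unchecked terms (primes): --01, -1-0, -10-, 1-10, 10-1, 101-
Minterm coverage:
  m1 ⊆ --01 [E]
  m4 ⊆ -1-0,-10-
  m5 ⊆ --01,-10-
  m6 ⊆ -1-0 [E]
  m9 ⊆ --01,10-1
  m11 ⊆ 10-1,101-
  m12 ⊆ -1-0,-10-
  m13 ⊆ --01,-10-
  m14 ⊆ -1-0,1-10
E = {--01, -1-0}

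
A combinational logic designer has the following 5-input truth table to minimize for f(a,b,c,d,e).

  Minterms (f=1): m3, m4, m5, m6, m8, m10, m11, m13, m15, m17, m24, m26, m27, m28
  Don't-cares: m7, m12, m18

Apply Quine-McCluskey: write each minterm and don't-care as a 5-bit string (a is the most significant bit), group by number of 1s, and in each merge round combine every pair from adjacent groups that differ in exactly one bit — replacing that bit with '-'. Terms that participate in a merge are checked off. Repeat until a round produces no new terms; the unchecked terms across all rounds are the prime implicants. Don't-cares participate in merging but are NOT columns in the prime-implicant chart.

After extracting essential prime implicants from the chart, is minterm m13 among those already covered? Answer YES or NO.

NO

size-2^0 implicants → 00011(✓)  00100(✓)  00101(✓)  00110(✓)  00111(✓)  01000(✓)  01010(✓)  01011(✓)  01100(✓)  01101(✓)  01111(✓)  10001  10010(✓)  11000(✓)  11010(✓)  11011(✓)  11100(✓)
size-2^1 implicants → -1000(✓)  -1010(✓)  -1011(✓)  -1100(✓)  0-011(✓)  0-100(✓)  0-101(✓)  0-111(✓)  00-11(✓)  001-0(✓)  001-1(✓)  0010-(✓)  0011-(✓)  01-00(✓)  01-11(✓)  010-0(✓)  0101-(✓)  011-1(✓)  0110-(✓)  1-010  11-00(✓)  110-0(✓)  1101-(✓)
size-2^2 implicants → -1-00  -10-0  -101-  0--11  0-1-1  0-10-  001--
Unchecked terms (primes): -1-00, -10-0, -101-, 0--11, 0-1-1, 0-10-, 001--, 1-010, 10001
Minterm coverage:
  m3 ⊆ 0--11 [E]
  m4 ⊆ 0-10-,001--
  m5 ⊆ 0-1-1,0-10-,001--
  m6 ⊆ 001-- [E]
  m8 ⊆ -1-00,-10-0
  m10 ⊆ -10-0,-101-
  m11 ⊆ -101-,0--11
  m13 ⊆ 0-1-1,0-10-
  m15 ⊆ 0--11,0-1-1
  m17 ⊆ 10001 [E]
  m24 ⊆ -1-00,-10-0
  m26 ⊆ -10-0,-101-,1-010
  m27 ⊆ -101- [E]
  m28 ⊆ -1-00 [E]
E = {-1-00, -101-, 0--11, 001--, 10001}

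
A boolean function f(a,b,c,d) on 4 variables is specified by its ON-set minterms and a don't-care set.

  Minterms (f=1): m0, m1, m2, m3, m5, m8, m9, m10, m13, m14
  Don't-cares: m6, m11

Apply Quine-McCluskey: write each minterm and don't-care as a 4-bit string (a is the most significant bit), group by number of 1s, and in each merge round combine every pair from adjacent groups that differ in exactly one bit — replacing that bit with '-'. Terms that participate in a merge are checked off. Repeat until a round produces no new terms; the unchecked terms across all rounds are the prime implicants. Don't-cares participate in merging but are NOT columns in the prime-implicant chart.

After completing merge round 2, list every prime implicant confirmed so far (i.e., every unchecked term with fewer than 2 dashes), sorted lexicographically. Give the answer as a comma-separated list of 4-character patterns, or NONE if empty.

NONE

Round 0: 0000✓ 0001✓ 0010✓ 0011✓ 0101✓ 0110✓ 1000✓ 1001✓ 1010✓ 1011✓ 1101✓ 1110✓
Round 1: -000✓ -001✓ -010✓ -011✓ -101✓ -110✓ 0-01✓ 0-10✓ 00-0✓ 00-1✓ 000-✓ 001-✓ 1-01✓ 1-10✓ 10-0✓ 10-1✓ 100-✓ 101-✓
Round 2: --01 --10 -0-0✓ -0-1✓ -00-✓ -01-✓ 00--✓ 10--✓
Round 3: -0--
PIs = {--01, --10, -0--}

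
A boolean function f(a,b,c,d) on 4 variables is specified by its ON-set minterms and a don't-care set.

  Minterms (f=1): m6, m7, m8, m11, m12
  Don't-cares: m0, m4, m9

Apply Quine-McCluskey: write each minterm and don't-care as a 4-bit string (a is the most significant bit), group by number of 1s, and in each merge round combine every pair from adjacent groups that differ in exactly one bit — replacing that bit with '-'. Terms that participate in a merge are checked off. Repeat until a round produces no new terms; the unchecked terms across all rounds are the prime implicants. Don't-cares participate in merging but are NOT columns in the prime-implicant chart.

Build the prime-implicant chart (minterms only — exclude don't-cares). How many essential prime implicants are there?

3

[col 0] 0000*, 0100*, 0110*, 0111*, 1000*, 1001*, 1011*, 1100*
[col 1] -000*, -100*, 0-00*, 01-0, 011-, 1-00*, 10-1, 100-
[col 2] --00
Prime implicants: --00, 01-0, 011-, 10-1, 100-
PI chart (minterm → PIs covering it):
  6 | 01-0,011-
  7 | 011-  (sole → essential)
  8 | --00,100-
  11 | 10-1  (sole → essential)
  12 | --00  (sole → essential)
Essential prime implicants: --00, 011-, 10-1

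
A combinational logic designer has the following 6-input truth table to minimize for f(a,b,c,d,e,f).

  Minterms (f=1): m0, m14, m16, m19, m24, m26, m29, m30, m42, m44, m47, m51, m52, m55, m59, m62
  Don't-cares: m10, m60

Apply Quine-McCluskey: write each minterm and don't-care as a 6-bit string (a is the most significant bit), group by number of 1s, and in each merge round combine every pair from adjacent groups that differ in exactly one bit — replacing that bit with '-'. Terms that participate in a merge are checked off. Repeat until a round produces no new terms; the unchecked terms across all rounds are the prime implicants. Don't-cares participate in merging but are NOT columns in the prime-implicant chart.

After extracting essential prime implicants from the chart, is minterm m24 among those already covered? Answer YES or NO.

NO

[col 0] 000000*, 001010*, 001110*, 010000*, 010011*, 011000*, 011010*, 011101, 011110*, 101010*, 101100*, 101111, 110011*, 110100*, 110111*, 111011*, 111100*, 111110*
[col 1] -01010, -10011, -11110, 0-0000, 0-1010*, 0-1110*, 001-10*, 01-000, 011-10*, 0110-0, 1-1100, 11-011, 11-100, 110-11, 1111-0
[col 2] 0-1-10
Prime implicants: -01010, -10011, -11110, 0-0000, 0-1-10, 01-000, 0110-0, 011101, 1-1100, 101111, 11-011, 11-100, 110-11, 1111-0
PI chart (minterm → PIs covering it):
  0 | 0-0000  (sole → essential)
  14 | 0-1-10  (sole → essential)
  16 | 0-0000,01-000
  19 | -10011  (sole → essential)
  24 | 01-000,0110-0
  26 | 0-1-10,0110-0
  29 | 011101  (sole → essential)
  30 | -11110,0-1-10
  42 | -01010  (sole → essential)
  44 | 1-1100  (sole → essential)
  47 | 101111  (sole → essential)
  51 | -10011,11-011,110-11
  52 | 11-100  (sole → essential)
  55 | 110-11  (sole → essential)
  59 | 11-011  (sole → essential)
  62 | -11110,1111-0
Essential prime implicants: -01010, -10011, 0-0000, 0-1-10, 011101, 1-1100, 101111, 11-011, 11-100, 110-11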